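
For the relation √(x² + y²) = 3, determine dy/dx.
Differentiate both sides with respect to x, treating y as y(x). By the chain rule, any term containing y contributes a factor of y' = dy/dx when we differentiate it.

Move every term to one side and write the relation as F(x, y) = 0. Term by term,
  d/dx[√(x^2 + y^2)] = (x + y·y')/√(x^2 + y^2)
  d/dx[-3] = 0

The pieces without y' make up ∂F/∂x and the coefficient of y' is ∂F/∂y:
  ∂F/∂x = x/√(x^2 + y^2),
  ∂F/∂y = y/√(x^2 + y^2).

Since d/dx[F] = ∂F/∂x + (∂F/∂y)·y' = 0, solve for y':
  (∂F/∂y)·y' = -∂F/∂x
  dy/dx = -(∂F/∂x)/(∂F/∂y) = -(x/√(x^2 + y^2))/(y/√(x^2 + y^2)) = -x/y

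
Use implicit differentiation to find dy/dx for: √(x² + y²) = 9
Differentiate the relation implicitly: treat y = y(x) and apply the chain rule, so every y-derivative picks up a y' = dy/dx factor.

With everything moved to the left-hand side, differentiate term by term:
  d/dx[√(x^2 + y^2)] = (x + y·y')/√(x^2 + y^2)
  d/dx[-9] = 0

Separating the contributions that come from x directly and those that come through y:
  without y':      x/√(x^2 + y^2)
  multiplying y':  y/√(x^2 + y^2)

so (x/√(x^2 + y^2)) + (y/√(x^2 + y^2))·y' = 0, and therefore
  dy/dx = -(x/√(x^2 + y^2))/(y/√(x^2 + y^2)) = -x/y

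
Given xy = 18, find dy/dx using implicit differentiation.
Take d/dx of both sides. Since y is implicitly a function of x, the chain rule attaches a y' = dy/dx factor whenever we differentiate through y.

Set F(x, y) = (left side) − (right side), so the curve is F = 0. Differentiating each term of F:
  d/dx[xy] = x·y' + y
  d/dx[-18] = 0

Collecting, the y'-free part is the partial derivative in x and the y' coefficient is the partial derivative in y:
  ∂F/∂x = y
  ∂F/∂y = x

so d/dx[F(x, y(x))] = ∂F/∂x + (∂F/∂y)·y' = 0. Rearranging,
  dy/dx = -(∂F/∂x)/(∂F/∂y) = -(y)/(x) = -y/x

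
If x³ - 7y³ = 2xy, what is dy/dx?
Differentiate both sides with respect to x, treating y as y(x). By the chain rule, any term containing y contributes a factor of y' = dy/dx when we differentiate it.

Move every term to one side and write the relation as F(x, y) = 0. Term by term,
  d/dx[x^3] = 3x^2
  d/dx[-2xy] = -2x·y' - 2y
  d/dx[-7y^3] = -21y^2·y'

The pieces without y' make up ∂F/∂x and the coefficient of y' is ∂F/∂y:
  ∂F/∂x = 3x^2 - 2y,
  ∂F/∂y = -2x - 21y^2.

Since d/dx[F] = ∂F/∂x + (∂F/∂y)·y' = 0, solve for y':
  (∂F/∂y)·y' = -∂F/∂x
  dy/dx = -(∂F/∂x)/(∂F/∂y) = -(3x^2 - 2y)/(-2x - 21y^2) = (3x^2 - 2y)/(2x + 21y^2)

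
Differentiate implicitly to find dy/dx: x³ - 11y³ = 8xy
Take d/dx of both sides. Since y is implicitly a function of x, the chain rule attaches a y' = dy/dx factor whenever we differentiate through y.

Set F(x, y) = (left side) − (right side), so the curve is F = 0. Differentiating each term of F:
  d/dx[x^3] = 3x^2
  d/dx[-8xy] = -8x·y' - 8y
  d/dx[-11y^3] = -33y^2·y'

Collecting, the y'-free part is the partial derivative in x and the y' coefficient is the partial derivative in y:
  ∂F/∂x = 3x^2 - 8y
  ∂F/∂y = -8x - 33y^2

so d/dx[F(x, y(x))] = ∂F/∂x + (∂F/∂y)·y' = 0. Rearranging,
  dy/dx = -(∂F/∂x)/(∂F/∂y) = -(3x^2 - 8y)/(-8x - 33y^2) = (3x^2 - 8y)/(8x + 33y^2)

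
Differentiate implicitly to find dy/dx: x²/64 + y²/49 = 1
Apply d/dx to both sides, remembering that y depends on x. Each occurrence of y therefore brings in a y' = dy/dx via the chain rule.

With F(x, y) equal to the left-hand side minus the right, differentiate F term by term:
  d/dx[x^2/64] = x/32
  d/dx[y^2/49] = 2y·y'/49
  d/dx[-1] = 0
Adding these up, d/dx[F] = 0 becomes
  (x/32) + (2y/49)·y' = 0,
so isolating y',
  dy/dx = -(x/32)/(2y/49) = -49x/(64y)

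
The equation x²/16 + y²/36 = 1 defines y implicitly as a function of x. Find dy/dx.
Differentiate both sides with respect to x, treating y as y(x). By the chain rule, any term containing y contributes a factor of y' = dy/dx when we differentiate it.

Move every term to one side and write the relation as F(x, y) = 0. Term by term,
  d/dx[x^2/16] = x/8
  d/dx[y^2/36] = y·y'/18
  d/dx[-1] = 0

The pieces without y' make up ∂F/∂x and the coefficient of y' is ∂F/∂y:
  ∂F/∂x = x/8,
  ∂F/∂y = y/18.

Since d/dx[F] = ∂F/∂x + (∂F/∂y)·y' = 0, solve for y':
  (∂F/∂y)·y' = -∂F/∂x
  dy/dx = -(∂F/∂x)/(∂F/∂y) = -(x/8)/(y/18) = -9x/(4y)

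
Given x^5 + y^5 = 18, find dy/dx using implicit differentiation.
Differentiate both sides with respect to x, treating y as y(x). By the chain rule, any term containing y contributes a factor of y' = dy/dx when we differentiate it.

Move every term to one side and write the relation as F(x, y) = 0. Term by term,
  d/dx[x^5] = 5x^4
  d/dx[y^5] = 5y^4·y'
  d/dx[-18] = 0

The pieces without y' make up ∂F/∂x and the coefficient of y' is ∂F/∂y:
  ∂F/∂x = 5x^4,
  ∂F/∂y = 5y^4.

Since d/dx[F] = ∂F/∂x + (∂F/∂y)·y' = 0, solve for y':
  (∂F/∂y)·y' = -∂F/∂x
  dy/dx = -(∂F/∂x)/(∂F/∂y) = -(5x^4)/(5y^4) = -x^4/y^4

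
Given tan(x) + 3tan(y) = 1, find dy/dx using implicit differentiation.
Differentiate both sides with respect to x, treating y as y(x). By the chain rule, any term containing y contributes a factor of y' = dy/dx when we differentiate it.

Move every term to one side and write the relation as F(x, y) = 0. Term by term,
  d/dx[tan(x)] = tan(x)^2 + 1
  d/dx[3tan(y)] = 3·y'(tan(y)^2 + 1)
  d/dx[-1] = 0

The pieces without y' make up ∂F/∂x and the coefficient of y' is ∂F/∂y:
  ∂F/∂x = tan(x)^2 + 1,
  ∂F/∂y = 3tan(y)^2 + 3.

Since d/dx[F] = ∂F/∂x + (∂F/∂y)·y' = 0, solve for y':
  (∂F/∂y)·y' = -∂F/∂x
  dy/dx = -(∂F/∂x)/(∂F/∂y) = -(tan(x)^2 + 1)/(3tan(y)^2 + 3) = -cos(y)^2/(3cos(x)^2)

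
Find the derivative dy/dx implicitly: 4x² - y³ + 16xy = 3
Take d/dx of both sides. Since y is implicitly a function of x, the chain rule attaches a y' = dy/dx factor whenever we differentiate through y.

Set F(x, y) = (left side) − (right side), so the curve is F = 0. Differentiating each term of F:
  d/dx[4x^2] = 8x
  d/dx[16xy] = 16x·y' + 16y
  d/dx[-y^3] = -3y^2·y'
  d/dx[-3] = 0

Collecting, the y'-free part is the partial derivative in x and the y' coefficient is the partial derivative in y:
  ∂F/∂x = 8x + 16y
  ∂F/∂y = 16x - 3y^2

so d/dx[F(x, y(x))] = ∂F/∂x + (∂F/∂y)·y' = 0. Rearranging,
  dy/dx = -(∂F/∂x)/(∂F/∂y) = -(8x + 16y)/(16x - 3y^2) = 8(-x - 2y)/(16x - 3y^2)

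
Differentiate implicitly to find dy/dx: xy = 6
Differentiate the relation implicitly: treat y = y(x) and apply the chain rule, so every y-derivative picks up a y' = dy/dx factor.

With everything moved to the left-hand side, differentiate term by term:
  d/dx[xy] = x·y' + y
  d/dx[-6] = 0

Separating the contributions that come from x directly and those that come through y:
  without y':      y
  multiplying y':  x

so (y) + (x)·y' = 0, and therefore
  dy/dx = -(y)/(x) = -y/x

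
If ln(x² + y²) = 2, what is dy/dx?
Differentiate both sides with respect to x, treating y as y(x). By the chain rule, any term containing y contributes a factor of y' = dy/dx when we differentiate it.

Move every term to one side and write the relation as F(x, y) = 0. Term by term,
  d/dx[ln(x^2 + y^2)] = (2x + 2y·y')/(x^2 + y^2)
  d/dx[-2] = 0

The pieces without y' make up ∂F/∂x and the coefficient of y' is ∂F/∂y:
  ∂F/∂x = 2x/(x^2 + y^2),
  ∂F/∂y = 2y/(x^2 + y^2).

Since d/dx[F] = ∂F/∂x + (∂F/∂y)·y' = 0, solve for y':
  (∂F/∂y)·y' = -∂F/∂x
  dy/dx = -(∂F/∂x)/(∂F/∂y) = -(2x/(x^2 + y^2))/(2y/(x^2 + y^2)) = -x/y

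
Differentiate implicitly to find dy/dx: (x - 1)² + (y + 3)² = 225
Apply d/dx to both sides, remembering that y depends on x. Each occurrence of y therefore brings in a y' = dy/dx via the chain rule.

With F(x, y) equal to the left-hand side minus the right, differentiate F term by term:
  d/dx[(x - 1)^2] = 2x - 2
  d/dx[(y + 3)^2] = 2·y'(y + 3)
  d/dx[-225] = 0
Adding these up, d/dx[F] = 0 becomes
  (2x - 2) + (2y + 6)·y' = 0,
so isolating y',
  dy/dx = -(2x - 2)/(2y + 6) = (1 - x)/(y + 3)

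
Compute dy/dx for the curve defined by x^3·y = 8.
Take d/dx of both sides. Since y is implicitly a function of x, the chain rule attaches a y' = dy/dx factor whenever we differentiate through y.

Set F(x, y) = (left side) − (right side), so the curve is F = 0. Differentiating each term of F:
  d/dx[x^3y] = x^3·y' + 3x^2y
  d/dx[-8] = 0

Collecting, the y'-free part is the partial derivative in x and the y' coefficient is the partial derivative in y:
  ∂F/∂x = 3x^2y
  ∂F/∂y = x^3

so d/dx[F(x, y(x))] = ∂F/∂x + (∂F/∂y)·y' = 0. Rearranging,
  dy/dx = -(∂F/∂x)/(∂F/∂y) = -(3x^2y)/(x^3) = -3y/x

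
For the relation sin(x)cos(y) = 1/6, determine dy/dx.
Differentiate the relation implicitly: treat y = y(x) and apply the chain rule, so every y-derivative picks up a y' = dy/dx factor.

With everything moved to the left-hand side, differentiate term by term:
  d/dx[sin(x)·cos(y)] = -y'·sin(x)·sin(y) + cos(x)·cos(y)
  d/dx[-1/6] = 0

Separating the contributions that come from x directly and those that come through y:
  without y':      cos(x)·cos(y)
  multiplying y':  -sin(x)·sin(y)

so (cos(x)·cos(y)) + (-sin(x)·sin(y))·y' = 0, and therefore
  dy/dx = -(cos(x)·cos(y))/(-sin(x)·sin(y)) = 1/(tan(x)·tan(y))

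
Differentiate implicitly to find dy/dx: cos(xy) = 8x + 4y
Apply d/dx to both sides, remembering that y depends on x. Each occurrence of y therefore brings in a y' = dy/dx via the chain rule.

With F(x, y) equal to the left-hand side minus the right, differentiate F term by term:
  d/dx[-8x] = -8
  d/dx[-4y] = -4·y'
  d/dx[cos(xy)] = -(x·y' + y)·sin(xy)
Adding these up, d/dx[F] = 0 becomes
  (-y·sin(xy) - 8) + (-x·sin(xy) - 4)·y' = 0,
so isolating y',
  dy/dx = -(-y·sin(xy) - 8)/(-x·sin(xy) - 4) = -(y·sin(xy) + 8)/(x·sin(xy) + 4)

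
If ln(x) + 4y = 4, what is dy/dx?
Differentiate both sides with respect to x, treating y as y(x). By the chain rule, any term containing y contributes a factor of y' = dy/dx when we differentiate it.

Move every term to one side and write the relation as F(x, y) = 0. Term by term,
  d/dx[4y] = 4·y'
  d/dx[ln(x)] = 1/x
  d/dx[-4] = 0

The pieces without y' make up ∂F/∂x and the coefficient of y' is ∂F/∂y:
  ∂F/∂x = 1/x,
  ∂F/∂y = 4.

Since d/dx[F] = ∂F/∂x + (∂F/∂y)·y' = 0, solve for y':
  (∂F/∂y)·y' = -∂F/∂x
  dy/dx = -(∂F/∂x)/(∂F/∂y) = -(1/x)/(4) = -1/(4x)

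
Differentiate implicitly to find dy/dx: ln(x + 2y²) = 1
Differentiate the relation implicitly: treat y = y(x) and apply the chain rule, so every y-derivative picks up a y' = dy/dx factor.

With everything moved to the left-hand side, differentiate term by term:
  d/dx[ln(x + 2y^2)] = (4y·y' + 1)/(x + 2y^2)
  d/dx[-1] = 0

Separating the contributions that come from x directly and those that come through y:
  without y':      1/(x + 2y^2)
  multiplying y':  4y/(x + 2y^2)

so (1/(x + 2y^2)) + (4y/(x + 2y^2))·y' = 0, and therefore
  dy/dx = -(1/(x + 2y^2))/(4y/(x + 2y^2)) = -1/(4y)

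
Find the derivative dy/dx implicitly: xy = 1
Take d/dx of both sides. Since y is implicitly a function of x, the chain rule attaches a y' = dy/dx factor whenever we differentiate through y.

Set F(x, y) = (left side) − (right side), so the curve is F = 0. Differentiating each term of F:
  d/dx[xy] = x·y' + y
  d/dx[-1] = 0

Collecting, the y'-free part is the partial derivative in x and the y' coefficient is the partial derivative in y:
  ∂F/∂x = y
  ∂F/∂y = x

so d/dx[F(x, y(x))] = ∂F/∂x + (∂F/∂y)·y' = 0. Rearranging,
  dy/dx = -(∂F/∂x)/(∂F/∂y) = -(y)/(x) = -y/x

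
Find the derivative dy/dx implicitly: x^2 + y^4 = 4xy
Apply d/dx to both sides, remembering that y depends on x. Each occurrence of y therefore brings in a y' = dy/dx via the chain rule.

With F(x, y) equal to the left-hand side minus the right, differentiate F term by term:
  d/dx[x^2] = 2x
  d/dx[-4xy] = -4x·y' - 4y
  d/dx[y^4] = 4y^3·y'
Adding these up, d/dx[F] = 0 becomes
  (2x - 4y) + (-4x + 4y^3)·y' = 0,
so isolating y',
  dy/dx = -(2x - 4y)/(-4x + 4y^3) = (x/2 - y)/(x - y^3)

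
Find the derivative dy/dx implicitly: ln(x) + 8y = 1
Take d/dx of both sides. Since y is implicitly a function of x, the chain rule attaches a y' = dy/dx factor whenever we differentiate through y.

Set F(x, y) = (left side) − (right side), so the curve is F = 0. Differentiating each term of F:
  d/dx[8y] = 8·y'
  d/dx[ln(x)] = 1/x
  d/dx[-1] = 0

Collecting, the y'-free part is the partial derivative in x and the y' coefficient is the partial derivative in y:
  ∂F/∂x = 1/x
  ∂F/∂y = 8

so d/dx[F(x, y(x))] = ∂F/∂x + (∂F/∂y)·y' = 0. Rearranging,
  dy/dx = -(∂F/∂x)/(∂F/∂y) = -(1/x)/(8) = -1/(8x)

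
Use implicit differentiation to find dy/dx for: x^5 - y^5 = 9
Apply d/dx to both sides, remembering that y depends on x. Each occurrence of y therefore brings in a y' = dy/dx via the chain rule.

With F(x, y) equal to the left-hand side minus the right, differentiate F term by term:
  d/dx[x^5] = 5x^4
  d/dx[-y^5] = -5y^4·y'
  d/dx[-9] = 0
Adding these up, d/dx[F] = 0 becomes
  (5x^4) + (-5y^4)·y' = 0,
so isolating y',
  dy/dx = -(5x^4)/(-5y^4) = x^4/y^4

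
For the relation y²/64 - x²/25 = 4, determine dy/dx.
Differentiate the relation implicitly: treat y = y(x) and apply the chain rule, so every y-derivative picks up a y' = dy/dx factor.

With everything moved to the left-hand side, differentiate term by term:
  d/dx[-x^2/25] = -2x/25
  d/dx[y^2/64] = y·y'/32
  d/dx[-4] = 0

Separating the contributions that come from x directly and those that come through y:
  without y':      -2x/25
  multiplying y':  y/32

so (-2x/25) + (y/32)·y' = 0, and therefore
  dy/dx = -(-2x/25)/(y/32) = 64x/(25y)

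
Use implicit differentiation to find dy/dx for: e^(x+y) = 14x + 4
Apply d/dx to both sides, remembering that y depends on x. Each occurrence of y therefore brings in a y' = dy/dx via the chain rule.

With F(x, y) equal to the left-hand side minus the right, differentiate F term by term:
  d/dx[-14x] = -14
  d/dx[e^(x + y)] = (y' + 1)·e^(x + y)
  d/dx[-4] = 0
Adding these up, d/dx[F] = 0 becomes
  (e^(x + y) - 14) + (e^(x + y))·y' = 0,
so isolating y',
  dy/dx = -(e^(x + y) - 14)/(e^(x + y)) = 14e^(-x - y) - 1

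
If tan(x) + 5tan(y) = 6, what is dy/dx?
Take d/dx of both sides. Since y is implicitly a function of x, the chain rule attaches a y' = dy/dx factor whenever we differentiate through y.

Set F(x, y) = (left side) − (right side), so the curve is F = 0. Differentiating each term of F:
  d/dx[tan(x)] = tan(x)^2 + 1
  d/dx[5tan(y)] = 5·y'(tan(y)^2 + 1)
  d/dx[-6] = 0

Collecting, the y'-free part is the partial derivative in x and the y' coefficient is the partial derivative in y:
  ∂F/∂x = tan(x)^2 + 1
  ∂F/∂y = 5tan(y)^2 + 5

so d/dx[F(x, y(x))] = ∂F/∂x + (∂F/∂y)·y' = 0. Rearranging,
  dy/dx = -(∂F/∂x)/(∂F/∂y) = -(tan(x)^2 + 1)/(5tan(y)^2 + 5) = -cos(y)^2/(5cos(x)^2)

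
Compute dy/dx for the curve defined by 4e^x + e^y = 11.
Apply d/dx to both sides, remembering that y depends on x. Each occurrence of y therefore brings in a y' = dy/dx via the chain rule.

With F(x, y) equal to the left-hand side minus the right, differentiate F term by term:
  d/dx[4e^(x)] = 4e^(x)
  d/dx[e^(y)] = y'·e^(y)
  d/dx[-11] = 0
Adding these up, d/dx[F] = 0 becomes
  (4e^(x)) + (e^(y))·y' = 0,
so isolating y',
  dy/dx = -(4e^(x))/(e^(y)) = -4e^(x - y)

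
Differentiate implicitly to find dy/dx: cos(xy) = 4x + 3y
Apply d/dx to both sides, remembering that y depends on x. Each occurrence of y therefore brings in a y' = dy/dx via the chain rule.

With F(x, y) equal to the left-hand side minus the right, differentiate F term by term:
  d/dx[-4x] = -4
  d/dx[-3y] = -3·y'
  d/dx[cos(xy)] = -(x·y' + y)·sin(xy)
Adding these up, d/dx[F] = 0 becomes
  (-y·sin(xy) - 4) + (-x·sin(xy) - 3)·y' = 0,
so isolating y',
  dy/dx = -(-y·sin(xy) - 4)/(-x·sin(xy) - 3) = -(y·sin(xy) + 4)/(x·sin(xy) + 3)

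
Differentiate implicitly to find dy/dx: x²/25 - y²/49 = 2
Apply d/dx to both sides, remembering that y depends on x. Each occurrence of y therefore brings in a y' = dy/dx via the chain rule.

With F(x, y) equal to the left-hand side minus the right, differentiate F term by term:
  d/dx[x^2/25] = 2x/25
  d/dx[-y^2/49] = -2y·y'/49
  d/dx[-2] = 0
Adding these up, d/dx[F] = 0 becomes
  (2x/25) + (-2y/49)·y' = 0,
so isolating y',
  dy/dx = -(2x/25)/(-2y/49) = 49x/(25y)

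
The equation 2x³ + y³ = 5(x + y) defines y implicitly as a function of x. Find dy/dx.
Apply d/dx to both sides, remembering that y depends on x. Each occurrence of y therefore brings in a y' = dy/dx via the chain rule.

With F(x, y) equal to the left-hand side minus the right, differentiate F term by term:
  d/dx[2x^3] = 6x^2
  d/dx[-5x] = -5
  d/dx[y^3] = 3y^2·y'
  d/dx[-5y] = -5·y'
Adding these up, d/dx[F] = 0 becomes
  (6x^2 - 5) + (3y^2 - 5)·y' = 0,
so isolating y',
  dy/dx = -(6x^2 - 5)/(3y^2 - 5) = (5 - 6x^2)/(3y^2 - 5)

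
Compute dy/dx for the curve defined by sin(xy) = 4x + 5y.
Differentiate both sides with respect to x, treating y as y(x). By the chain rule, any term containing y contributes a factor of y' = dy/dx when we differentiate it.

Move every term to one side and write the relation as F(x, y) = 0. Term by term,
  d/dx[-4x] = -4
  d/dx[-5y] = -5·y'
  d/dx[sin(xy)] = (x·y' + y)·cos(xy)

The pieces without y' make up ∂F/∂x and the coefficient of y' is ∂F/∂y:
  ∂F/∂x = y·cos(xy) - 4,
  ∂F/∂y = x·cos(xy) - 5.

Since d/dx[F] = ∂F/∂x + (∂F/∂y)·y' = 0, solve for y':
  (∂F/∂y)·y' = -∂F/∂x
  dy/dx = -(∂F/∂x)/(∂F/∂y) = -(y·cos(xy) - 4)/(x·cos(xy) - 5) = (-y·cos(xy) + 4)/(x·cos(xy) - 5)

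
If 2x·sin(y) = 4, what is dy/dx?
Differentiate both sides with respect to x, treating y as y(x). By the chain rule, any term containing y contributes a factor of y' = dy/dx when we differentiate it.

Move every term to one side and write the relation as F(x, y) = 0. Term by term,
  d/dx[2x·sin(y)] = 2x·y'·cos(y) + 2sin(y)
  d/dx[-4] = 0

The pieces without y' make up ∂F/∂x and the coefficient of y' is ∂F/∂y:
  ∂F/∂x = 2sin(y),
  ∂F/∂y = 2x·cos(y).

Since d/dx[F] = ∂F/∂x + (∂F/∂y)·y' = 0, solve for y':
  (∂F/∂y)·y' = -∂F/∂x
  dy/dx = -(∂F/∂x)/(∂F/∂y) = -(2sin(y))/(2x·cos(y)) = -tan(y)/x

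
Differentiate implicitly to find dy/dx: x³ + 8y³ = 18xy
Differentiate the relation implicitly: treat y = y(x) and apply the chain rule, so every y-derivative picks up a y' = dy/dx factor.

With everything moved to the left-hand side, differentiate term by term:
  d/dx[x^3] = 3x^2
  d/dx[-18xy] = -18x·y' - 18y
  d/dx[8y^3] = 24y^2·y'

Separating the contributions that come from x directly and those that come through y:
  without y':      3x^2 - 18y
  multiplying y':  -18x + 24y^2

so (3x^2 - 18y) + (-18x + 24y^2)·y' = 0, and therefore
  dy/dx = -(3x^2 - 18y)/(-18x + 24y^2) = (x^2 - 6y)/(2(3x - 4y^2))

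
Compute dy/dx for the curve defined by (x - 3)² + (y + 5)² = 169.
Differentiate both sides with respect to x, treating y as y(x). By the chain rule, any term containing y contributes a factor of y' = dy/dx when we differentiate it.

Move every term to one side and write the relation as F(x, y) = 0. Term by term,
  d/dx[(x - 3)^2] = 2x - 6
  d/dx[(y + 5)^2] = 2·y'(y + 5)
  d/dx[-169] = 0

The pieces without y' make up ∂F/∂x and the coefficient of y' is ∂F/∂y:
  ∂F/∂x = 2x - 6,
  ∂F/∂y = 2y + 10.

Since d/dx[F] = ∂F/∂x + (∂F/∂y)·y' = 0, solve for y':
  (∂F/∂y)·y' = -∂F/∂x
  dy/dx = -(∂F/∂x)/(∂F/∂y) = -(2x - 6)/(2y + 10) = (3 - x)/(y + 5)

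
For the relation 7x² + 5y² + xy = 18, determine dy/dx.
Differentiate the relation implicitly: treat y = y(x) and apply the chain rule, so every y-derivative picks up a y' = dy/dx factor.

With everything moved to the left-hand side, differentiate term by term:
  d/dx[7x^2] = 14x
  d/dx[xy] = x·y' + y
  d/dx[5y^2] = 10y·y'
  d/dx[-18] = 0

Separating the contributions that come from x directly and those that come through y:
  without y':      14x + y
  multiplying y':  x + 10y

so (14x + y) + (x + 10y)·y' = 0, and therefore
  dy/dx = -(14x + y)/(x + 10y) = (-14x - y)/(x + 10y)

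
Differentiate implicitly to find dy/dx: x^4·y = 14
Differentiate both sides with respect to x, treating y as y(x). By the chain rule, any term containing y contributes a factor of y' = dy/dx when we differentiate it.

Move every term to one side and write the relation as F(x, y) = 0. Term by term,
  d/dx[x^4y] = x^4·y' + 4x^3y
  d/dx[-14] = 0

The pieces without y' make up ∂F/∂x and the coefficient of y' is ∂F/∂y:
  ∂F/∂x = 4x^3y,
  ∂F/∂y = x^4.

Since d/dx[F] = ∂F/∂x + (∂F/∂y)·y' = 0, solve for y':
  (∂F/∂y)·y' = -∂F/∂x
  dy/dx = -(∂F/∂x)/(∂F/∂y) = -(4x^3y)/(x^4) = -4y/x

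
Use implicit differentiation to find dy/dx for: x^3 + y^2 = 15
Differentiate the relation implicitly: treat y = y(x) and apply the chain rule, so every y-derivative picks up a y' = dy/dx factor.

With everything moved to the left-hand side, differentiate term by term:
  d/dx[x^3] = 3x^2
  d/dx[y^2] = 2y·y'
  d/dx[-15] = 0

Separating the contributions that come from x directly and those that come through y:
  without y':      3x^2
  multiplying y':  2y

so (3x^2) + (2y)·y' = 0, and therefore
  dy/dx = -(3x^2)/(2y) = -3x^2/(2y)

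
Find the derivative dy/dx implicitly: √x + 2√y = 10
Differentiate the relation implicitly: treat y = y(x) and apply the chain rule, so every y-derivative picks up a y' = dy/dx factor.

With everything moved to the left-hand side, differentiate term by term:
  d/dx[√(x)] = 1/(2√(x))
  d/dx[2√(y)] = y'/√(y)
  d/dx[-10] = 0

Separating the contributions that come from x directly and those that come through y:
  without y':      1/(2√(x))
  multiplying y':  1/√(y)

so (1/(2√(x))) + (1/√(y))·y' = 0, and therefore
  dy/dx = -(1/(2√(x)))/(1/√(y)) = -√(y)/(2√(x))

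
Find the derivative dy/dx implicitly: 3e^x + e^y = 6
Apply d/dx to both sides, remembering that y depends on x. Each occurrence of y therefore brings in a y' = dy/dx via the chain rule.

With F(x, y) equal to the left-hand side minus the right, differentiate F term by term:
  d/dx[3e^(x)] = 3e^(x)
  d/dx[e^(y)] = y'·e^(y)
  d/dx[-6] = 0
Adding these up, d/dx[F] = 0 becomes
  (3e^(x)) + (e^(y))·y' = 0,
so isolating y',
  dy/dx = -(3e^(x))/(e^(y)) = -3e^(x - y)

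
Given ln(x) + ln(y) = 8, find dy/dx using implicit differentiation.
Differentiate both sides with respect to x, treating y as y(x). By the chain rule, any term containing y contributes a factor of y' = dy/dx when we differentiate it.

Move every term to one side and write the relation as F(x, y) = 0. Term by term,
  d/dx[ln(x)] = 1/x
  d/dx[ln(y)] = y'/y
  d/dx[-8] = 0

The pieces without y' make up ∂F/∂x and the coefficient of y' is ∂F/∂y:
  ∂F/∂x = 1/x,
  ∂F/∂y = 1/y.

Since d/dx[F] = ∂F/∂x + (∂F/∂y)·y' = 0, solve for y':
  (∂F/∂y)·y' = -∂F/∂x
  dy/dx = -(∂F/∂x)/(∂F/∂y) = -(1/x)/(1/y) = -y/x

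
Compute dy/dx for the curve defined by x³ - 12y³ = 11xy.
Differentiate both sides with respect to x, treating y as y(x). By the chain rule, any term containing y contributes a factor of y' = dy/dx when we differentiate it.

Move every term to one side and write the relation as F(x, y) = 0. Term by term,
  d/dx[x^3] = 3x^2
  d/dx[-11xy] = -11x·y' - 11y
  d/dx[-12y^3] = -36y^2·y'

The pieces without y' make up ∂F/∂x and the coefficient of y' is ∂F/∂y:
  ∂F/∂x = 3x^2 - 11y,
  ∂F/∂y = -11x - 36y^2.

Since d/dx[F] = ∂F/∂x + (∂F/∂y)·y' = 0, solve for y':
  (∂F/∂y)·y' = -∂F/∂x
  dy/dx = -(∂F/∂x)/(∂F/∂y) = -(3x^2 - 11y)/(-11x - 36y^2) = (3x^2 - 11y)/(11x + 36y^2)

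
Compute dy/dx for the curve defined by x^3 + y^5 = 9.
Apply d/dx to both sides, remembering that y depends on x. Each occurrence of y therefore brings in a y' = dy/dx via the chain rule.

With F(x, y) equal to the left-hand side minus the right, differentiate F term by term:
  d/dx[x^3] = 3x^2
  d/dx[y^5] = 5y^4·y'
  d/dx[-9] = 0
Adding these up, d/dx[F] = 0 becomes
  (3x^2) + (5y^4)·y' = 0,
so isolating y',
  dy/dx = -(3x^2)/(5y^4) = -3x^2/(5y^4)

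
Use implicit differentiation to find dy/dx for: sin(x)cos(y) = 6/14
Take d/dx of both sides. Since y is implicitly a function of x, the chain rule attaches a y' = dy/dx factor whenever we differentiate through y.

Set F(x, y) = (left side) − (right side), so the curve is F = 0. Differentiating each term of F:
  d/dx[sin(x)·cos(y)] = -y'·sin(x)·sin(y) + cos(x)·cos(y)
  d/dx[-3/7] = 0

Collecting, the y'-free part is the partial derivative in x and the y' coefficient is the partial derivative in y:
  ∂F/∂x = cos(x)·cos(y)
  ∂F/∂y = -sin(x)·sin(y)

so d/dx[F(x, y(x))] = ∂F/∂x + (∂F/∂y)·y' = 0. Rearranging,
  dy/dx = -(∂F/∂x)/(∂F/∂y) = -(cos(x)·cos(y))/(-sin(x)·sin(y)) = 1/(tan(x)·tan(y))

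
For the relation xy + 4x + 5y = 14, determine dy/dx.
Differentiate the relation implicitly: treat y = y(x) and apply the chain rule, so every y-derivative picks up a y' = dy/dx factor.

With everything moved to the left-hand side, differentiate term by term:
  d/dx[xy] = x·y' + y
  d/dx[4x] = 4
  d/dx[5y] = 5·y'
  d/dx[-14] = 0

Separating the contributions that come from x directly and those that come through y:
  without y':      y + 4
  multiplying y':  x + 5

so (y + 4) + (x + 5)·y' = 0, and therefore
  dy/dx = -(y + 4)/(x + 5) = (-y - 4)/(x + 5)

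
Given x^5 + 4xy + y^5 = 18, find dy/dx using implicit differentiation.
Take d/dx of both sides. Since y is implicitly a function of x, the chain rule attaches a y' = dy/dx factor whenever we differentiate through y.

Set F(x, y) = (left side) − (right side), so the curve is F = 0. Differentiating each term of F:
  d/dx[x^5] = 5x^4
  d/dx[4xy] = 4x·y' + 4y
  d/dx[y^5] = 5y^4·y'
  d/dx[-18] = 0

Collecting, the y'-free part is the partial derivative in x and the y' coefficient is the partial derivative in y:
  ∂F/∂x = 5x^4 + 4y
  ∂F/∂y = 4x + 5y^4

so d/dx[F(x, y(x))] = ∂F/∂x + (∂F/∂y)·y' = 0. Rearranging,
  dy/dx = -(∂F/∂x)/(∂F/∂y) = -(5x^4 + 4y)/(4x + 5y^4) = (-5x^4 - 4y)/(4x + 5y^4)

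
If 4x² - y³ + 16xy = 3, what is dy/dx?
Differentiate both sides with respect to x, treating y as y(x). By the chain rule, any term containing y contributes a factor of y' = dy/dx when we differentiate it.

Move every term to one side and write the relation as F(x, y) = 0. Term by term,
  d/dx[4x^2] = 8x
  d/dx[16xy] = 16x·y' + 16y
  d/dx[-y^3] = -3y^2·y'
  d/dx[-3] = 0

The pieces without y' make up ∂F/∂x and the coefficient of y' is ∂F/∂y:
  ∂F/∂x = 8x + 16y,
  ∂F/∂y = 16x - 3y^2.

Since d/dx[F] = ∂F/∂x + (∂F/∂y)·y' = 0, solve for y':
  (∂F/∂y)·y' = -∂F/∂x
  dy/dx = -(∂F/∂x)/(∂F/∂y) = -(8x + 16y)/(16x - 3y^2) = 8(-x - 2y)/(16x - 3y^2)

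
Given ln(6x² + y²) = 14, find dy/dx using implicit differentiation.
Apply d/dx to both sides, remembering that y depends on x. Each occurrence of y therefore brings in a y' = dy/dx via the chain rule.

With F(x, y) equal to the left-hand side minus the right, differentiate F term by term:
  d/dx[ln(6x^2 + y^2)] = (12x + 2y·y')/(6x^2 + y^2)
  d/dx[-14] = 0
Adding these up, d/dx[F] = 0 becomes
  (12x/(6x^2 + y^2)) + (2y/(6x^2 + y^2))·y' = 0,
so isolating y',
  dy/dx = -(12x/(6x^2 + y^2))/(2y/(6x^2 + y^2)) = -6x/y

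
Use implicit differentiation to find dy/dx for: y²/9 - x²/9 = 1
Take d/dx of both sides. Since y is implicitly a function of x, the chain rule attaches a y' = dy/dx factor whenever we differentiate through y.

Set F(x, y) = (left side) − (right side), so the curve is F = 0. Differentiating each term of F:
  d/dx[-x^2/9] = -2x/9
  d/dx[y^2/9] = 2y·y'/9
  d/dx[-1] = 0

Collecting, the y'-free part is the partial derivative in x and the y' coefficient is the partial derivative in y:
  ∂F/∂x = -2x/9
  ∂F/∂y = 2y/9

so d/dx[F(x, y(x))] = ∂F/∂x + (∂F/∂y)·y' = 0. Rearranging,
  dy/dx = -(∂F/∂x)/(∂F/∂y) = -(-2x/9)/(2y/9) = x/y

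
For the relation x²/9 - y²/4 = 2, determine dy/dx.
Take d/dx of both sides. Since y is implicitly a function of x, the chain rule attaches a y' = dy/dx factor whenever we differentiate through y.

Set F(x, y) = (left side) − (right side), so the curve is F = 0. Differentiating each term of F:
  d/dx[x^2/9] = 2x/9
  d/dx[-y^2/4] = -y·y'/2
  d/dx[-2] = 0

Collecting, the y'-free part is the partial derivative in x and the y' coefficient is the partial derivative in y:
  ∂F/∂x = 2x/9
  ∂F/∂y = -y/2

so d/dx[F(x, y(x))] = ∂F/∂x + (∂F/∂y)·y' = 0. Rearranging,
  dy/dx = -(∂F/∂x)/(∂F/∂y) = -(2x/9)/(-y/2) = 4x/(9y)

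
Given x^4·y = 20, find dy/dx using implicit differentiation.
Apply d/dx to both sides, remembering that y depends on x. Each occurrence of y therefore brings in a y' = dy/dx via the chain rule.

With F(x, y) equal to the left-hand side minus the right, differentiate F term by term:
  d/dx[x^4y] = x^4·y' + 4x^3y
  d/dx[-20] = 0
Adding these up, d/dx[F] = 0 becomes
  (4x^3y) + (x^4)·y' = 0,
so isolating y',
  dy/dx = -(4x^3y)/(x^4) = -4y/x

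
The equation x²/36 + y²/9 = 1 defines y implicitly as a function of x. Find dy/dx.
Differentiate both sides with respect to x, treating y as y(x). By the chain rule, any term containing y contributes a factor of y' = dy/dx when we differentiate it.

Move every term to one side and write the relation as F(x, y) = 0. Term by term,
  d/dx[x^2/36] = x/18
  d/dx[y^2/9] = 2y·y'/9
  d/dx[-1] = 0

The pieces without y' make up ∂F/∂x and the coefficient of y' is ∂F/∂y:
  ∂F/∂x = x/18,
  ∂F/∂y = 2y/9.

Since d/dx[F] = ∂F/∂x + (∂F/∂y)·y' = 0, solve for y':
  (∂F/∂y)·y' = -∂F/∂x
  dy/dx = -(∂F/∂x)/(∂F/∂y) = -(x/18)/(2y/9) = -x/(4y)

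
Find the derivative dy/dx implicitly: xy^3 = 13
Differentiate the relation implicitly: treat y = y(x) and apply the chain rule, so every y-derivative picks up a y' = dy/dx factor.

With everything moved to the left-hand side, differentiate term by term:
  d/dx[xy^3] = 3xy^2·y' + y^3
  d/dx[-13] = 0

Separating the contributions that come from x directly and those that come through y:
  without y':      y^3
  multiplying y':  3xy^2

so (y^3) + (3xy^2)·y' = 0, and therefore
  dy/dx = -(y^3)/(3xy^2) = -y/(3x)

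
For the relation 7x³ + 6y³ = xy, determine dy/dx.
Differentiate both sides with respect to x, treating y as y(x). By the chain rule, any term containing y contributes a factor of y' = dy/dx when we differentiate it.

Move every term to one side and write the relation as F(x, y) = 0. Term by term,
  d/dx[7x^3] = 21x^2
  d/dx[-xy] = -x·y' - y
  d/dx[6y^3] = 18y^2·y'

The pieces without y' make up ∂F/∂x and the coefficient of y' is ∂F/∂y:
  ∂F/∂x = 21x^2 - y,
  ∂F/∂y = -x + 18y^2.

Since d/dx[F] = ∂F/∂x + (∂F/∂y)·y' = 0, solve for y':
  (∂F/∂y)·y' = -∂F/∂x
  dy/dx = -(∂F/∂x)/(∂F/∂y) = -(21x^2 - y)/(-x + 18y^2) = (21x^2 - y)/(x - 18y^2)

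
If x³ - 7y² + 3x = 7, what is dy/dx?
Take d/dx of both sides. Since y is implicitly a function of x, the chain rule attaches a y' = dy/dx factor whenever we differentiate through y.

Set F(x, y) = (left side) − (right side), so the curve is F = 0. Differentiating each term of F:
  d/dx[x^3] = 3x^2
  d/dx[3x] = 3
  d/dx[-7y^2] = -14y·y'
  d/dx[-7] = 0

Collecting, the y'-free part is the partial derivative in x and the y' coefficient is the partial derivative in y:
  ∂F/∂x = 3x^2 + 3
  ∂F/∂y = -14y

so d/dx[F(x, y(x))] = ∂F/∂x + (∂F/∂y)·y' = 0. Rearranging,
  dy/dx = -(∂F/∂x)/(∂F/∂y) = -(3x^2 + 3)/(-14y) = 3(x^2 + 1)/(14y)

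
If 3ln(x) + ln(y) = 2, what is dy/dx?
Take d/dx of both sides. Since y is implicitly a function of x, the chain rule attaches a y' = dy/dx factor whenever we differentiate through y.

Set F(x, y) = (left side) − (right side), so the curve is F = 0. Differentiating each term of F:
  d/dx[3ln(x)] = 3/x
  d/dx[ln(y)] = y'/y
  d/dx[-2] = 0

Collecting, the y'-free part is the partial derivative in x and the y' coefficient is the partial derivative in y:
  ∂F/∂x = 3/x
  ∂F/∂y = 1/y

so d/dx[F(x, y(x))] = ∂F/∂x + (∂F/∂y)·y' = 0. Rearranging,
  dy/dx = -(∂F/∂x)/(∂F/∂y) = -(3/x)/(1/y) = -3y/x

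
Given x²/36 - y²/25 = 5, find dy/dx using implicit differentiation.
Differentiate both sides with respect to x, treating y as y(x). By the chain rule, any term containing y contributes a factor of y' = dy/dx when we differentiate it.

Move every term to one side and write the relation as F(x, y) = 0. Term by term,
  d/dx[x^2/36] = x/18
  d/dx[-y^2/25] = -2y·y'/25
  d/dx[-5] = 0

The pieces without y' make up ∂F/∂x and the coefficient of y' is ∂F/∂y:
  ∂F/∂x = x/18,
  ∂F/∂y = -2y/25.

Since d/dx[F] = ∂F/∂x + (∂F/∂y)·y' = 0, solve for y':
  (∂F/∂y)·y' = -∂F/∂x
  dy/dx = -(∂F/∂x)/(∂F/∂y) = -(x/18)/(-2y/25) = 25x/(36y)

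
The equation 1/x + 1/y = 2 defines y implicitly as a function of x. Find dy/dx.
Differentiate both sides with respect to x, treating y as y(x). By the chain rule, any term containing y contributes a factor of y' = dy/dx when we differentiate it.

Move every term to one side and write the relation as F(x, y) = 0. Term by term,
  d/dx[1/y] = -y'/y^2
  d/dx[1/x] = -1/x^2
  d/dx[-2] = 0

The pieces without y' make up ∂F/∂x and the coefficient of y' is ∂F/∂y:
  ∂F/∂x = -1/x^2,
  ∂F/∂y = -1/y^2.

Since d/dx[F] = ∂F/∂x + (∂F/∂y)·y' = 0, solve for y':
  (∂F/∂y)·y' = -∂F/∂x
  dy/dx = -(∂F/∂x)/(∂F/∂y) = -(-1/x^2)/(-1/y^2) = -y^2/x^2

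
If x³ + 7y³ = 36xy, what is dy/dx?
Differentiate the relation implicitly: treat y = y(x) and apply the chain rule, so every y-derivative picks up a y' = dy/dx factor.

With everything moved to the left-hand side, differentiate term by term:
  d/dx[x^3] = 3x^2
  d/dx[-36xy] = -36x·y' - 36y
  d/dx[7y^3] = 21y^2·y'

Separating the contributions that come from x directly and those that come through y:
  without y':      3x^2 - 36y
  multiplying y':  -36x + 21y^2

so (3x^2 - 36y) + (-36x + 21y^2)·y' = 0, and therefore
  dy/dx = -(3x^2 - 36y)/(-36x + 21y^2) = (x^2 - 12y)/(12x - 7y^2)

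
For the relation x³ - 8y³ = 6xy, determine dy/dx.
Take d/dx of both sides. Since y is implicitly a function of x, the chain rule attaches a y' = dy/dx factor whenever we differentiate through y.

Set F(x, y) = (left side) − (right side), so the curve is F = 0. Differentiating each term of F:
  d/dx[x^3] = 3x^2
  d/dx[-6xy] = -6x·y' - 6y
  d/dx[-8y^3] = -24y^2·y'

Collecting, the y'-free part is the partial derivative in x and the y' coefficient is the partial derivative in y:
  ∂F/∂x = 3x^2 - 6y
  ∂F/∂y = -6x - 24y^2

so d/dx[F(x, y(x))] = ∂F/∂x + (∂F/∂y)·y' = 0. Rearranging,
  dy/dx = -(∂F/∂x)/(∂F/∂y) = -(3x^2 - 6y)/(-6x - 24y^2) = (x^2/2 - y)/(x + 4y^2)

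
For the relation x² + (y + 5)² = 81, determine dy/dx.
Differentiate the relation implicitly: treat y = y(x) and apply the chain rule, so every y-derivative picks up a y' = dy/dx factor.

With everything moved to the left-hand side, differentiate term by term:
  d/dx[x^2] = 2x
  d/dx[(y + 5)^2] = 2·y'(y + 5)
  d/dx[-81] = 0

Separating the contributions that come from x directly and those that come through y:
  without y':      2x
  multiplying y':  2y + 10

so (2x) + (2y + 10)·y' = 0, and therefore
  dy/dx = -(2x)/(2y + 10) = -x/(y + 5)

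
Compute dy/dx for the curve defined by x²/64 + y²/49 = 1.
Take d/dx of both sides. Since y is implicitly a function of x, the chain rule attaches a y' = dy/dx factor whenever we differentiate through y.

Set F(x, y) = (left side) − (right side), so the curve is F = 0. Differentiating each term of F:
  d/dx[x^2/64] = x/32
  d/dx[y^2/49] = 2y·y'/49
  d/dx[-1] = 0

Collecting, the y'-free part is the partial derivative in x and the y' coefficient is the partial derivative in y:
  ∂F/∂x = x/32
  ∂F/∂y = 2y/49

so d/dx[F(x, y(x))] = ∂F/∂x + (∂F/∂y)·y' = 0. Rearranging,
  dy/dx = -(∂F/∂x)/(∂F/∂y) = -(x/32)/(2y/49) = -49x/(64y)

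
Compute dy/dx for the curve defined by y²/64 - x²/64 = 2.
Differentiate both sides with respect to x, treating y as y(x). By the chain rule, any term containing y contributes a factor of y' = dy/dx when we differentiate it.

Move every term to one side and write the relation as F(x, y) = 0. Term by term,
  d/dx[-x^2/64] = -x/32
  d/dx[y^2/64] = y·y'/32
  d/dx[-2] = 0

The pieces without y' make up ∂F/∂x and the coefficient of y' is ∂F/∂y:
  ∂F/∂x = -x/32,
  ∂F/∂y = y/32.

Since d/dx[F] = ∂F/∂x + (∂F/∂y)·y' = 0, solve for y':
  (∂F/∂y)·y' = -∂F/∂x
  dy/dx = -(∂F/∂x)/(∂F/∂y) = -(-x/32)/(y/32) = x/y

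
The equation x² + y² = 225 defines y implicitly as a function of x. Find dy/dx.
Apply d/dx to both sides, remembering that y depends on x. Each occurrence of y therefore brings in a y' = dy/dx via the chain rule.

With F(x, y) equal to the left-hand side minus the right, differentiate F term by term:
  d/dx[x^2] = 2x
  d/dx[y^2] = 2y·y'
  d/dx[-225] = 0
Adding these up, d/dx[F] = 0 becomes
  (2x) + (2y)·y' = 0,
so isolating y',
  dy/dx = -(2x)/(2y) = -x/y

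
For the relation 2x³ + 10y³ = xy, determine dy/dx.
Apply d/dx to both sides, remembering that y depends on x. Each occurrence of y therefore brings in a y' = dy/dx via the chain rule.

With F(x, y) equal to the left-hand side minus the right, differentiate F term by term:
  d/dx[2x^3] = 6x^2
  d/dx[-xy] = -x·y' - y
  d/dx[10y^3] = 30y^2·y'
Adding these up, d/dx[F] = 0 becomes
  (6x^2 - y) + (-x + 30y^2)·y' = 0,
so isolating y',
  dy/dx = -(6x^2 - y)/(-x + 30y^2) = (6x^2 - y)/(x - 30y^2)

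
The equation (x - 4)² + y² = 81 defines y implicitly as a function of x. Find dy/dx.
Differentiate the relation implicitly: treat y = y(x) and apply the chain rule, so every y-derivative picks up a y' = dy/dx factor.

With everything moved to the left-hand side, differentiate term by term:
  d/dx[y^2] = 2y·y'
  d/dx[(x - 4)^2] = 2x - 8
  d/dx[-81] = 0

Separating the contributions that come from x directly and those that come through y:
  without y':      2x - 8
  multiplying y':  2y

so (2x - 8) + (2y)·y' = 0, and therefore
  dy/dx = -(2x - 8)/(2y) = (4 - x)/y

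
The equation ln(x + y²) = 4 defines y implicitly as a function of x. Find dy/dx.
Differentiate the relation implicitly: treat y = y(x) and apply the chain rule, so every y-derivative picks up a y' = dy/dx factor.

With everything moved to the left-hand side, differentiate term by term:
  d/dx[ln(x + y^2)] = (2y·y' + 1)/(x + y^2)
  d/dx[-4] = 0

Separating the contributions that come from x directly and those that come through y:
  without y':      1/(x + y^2)
  multiplying y':  2y/(x + y^2)

so (1/(x + y^2)) + (2y/(x + y^2))·y' = 0, and therefore
  dy/dx = -(1/(x + y^2))/(2y/(x + y^2)) = -1/(2y)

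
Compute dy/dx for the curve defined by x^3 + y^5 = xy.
Take d/dx of both sides. Since y is implicitly a function of x, the chain rule attaches a y' = dy/dx factor whenever we differentiate through y.

Set F(x, y) = (left side) − (right side), so the curve is F = 0. Differentiating each term of F:
  d/dx[x^3] = 3x^2
  d/dx[-xy] = -x·y' - y
  d/dx[y^5] = 5y^4·y'

Collecting, the y'-free part is the partial derivative in x and the y' coefficient is the partial derivative in y:
  ∂F/∂x = 3x^2 - y
  ∂F/∂y = -x + 5y^4

so d/dx[F(x, y(x))] = ∂F/∂x + (∂F/∂y)·y' = 0. Rearranging,
  dy/dx = -(∂F/∂x)/(∂F/∂y) = -(3x^2 - y)/(-x + 5y^4) = (3x^2 - y)/(x - 5y^4)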